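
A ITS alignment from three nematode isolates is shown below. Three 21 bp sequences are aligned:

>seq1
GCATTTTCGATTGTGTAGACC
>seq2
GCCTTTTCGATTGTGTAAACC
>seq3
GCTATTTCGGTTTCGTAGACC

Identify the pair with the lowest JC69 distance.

seq1–seq2: 2/21 differ, p = 0.095, d = 0.102.
seq1–seq3: 5/21 differ, p = 0.238, d = 0.286.
seq2–seq3: 6/21 differ, p = 0.286, d = 0.360.
The smallest distance is between seq1 and seq2.

seq1 and seq2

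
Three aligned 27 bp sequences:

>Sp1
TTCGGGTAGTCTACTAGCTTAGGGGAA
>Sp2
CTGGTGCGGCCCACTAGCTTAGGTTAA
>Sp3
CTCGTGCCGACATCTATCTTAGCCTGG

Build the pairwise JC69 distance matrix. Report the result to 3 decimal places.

d(Sp1,Sp2) = 0.441, d(Sp1,Sp3) = 0.770, d(Sp2,Sp3) = 0.511

Sp1–Sp2: 9/27 sites differ → p ≈ 0.333333, d = −0.75 ln(1 − 0.444444) = 0.440839 ≈ 0.441.
Sp1–Sp3: 13/27 sites differ → p ≈ 0.481481, d = −0.75 ln(1 − 0.641975) = 0.770364 ≈ 0.770.
Sp2–Sp3: 10/27 sites differ → p ≈ 0.37037, d = −0.75 ln(1 − 0.493827) = 0.510658 ≈ 0.511.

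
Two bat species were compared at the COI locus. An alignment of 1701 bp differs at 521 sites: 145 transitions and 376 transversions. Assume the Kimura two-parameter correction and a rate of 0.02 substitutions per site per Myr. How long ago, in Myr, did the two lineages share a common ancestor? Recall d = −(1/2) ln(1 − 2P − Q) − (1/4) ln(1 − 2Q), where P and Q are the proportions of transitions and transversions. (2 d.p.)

9.86

P = 145/1701 ≈ 0.085244 and Q = 376/1701 ≈ 0.221046.
Under the Kimura two-parameter model, d = −½ ln(1 − 2P − Q) − ¼ ln(1 − 2Q).
1 − 2P − Q = 0.608466, giving −½ ln(0.608466) = 0.248407.
1 − 2Q = 0.557908, giving −¼ ln(0.557908) = 0.145890.
d = 0.248407 + 0.145890 = 0.394297.
Under a molecular clock d = 2μt, so t = d/(2μ) = 0.394297 / (2 × 0.02) = 9.86 Myr.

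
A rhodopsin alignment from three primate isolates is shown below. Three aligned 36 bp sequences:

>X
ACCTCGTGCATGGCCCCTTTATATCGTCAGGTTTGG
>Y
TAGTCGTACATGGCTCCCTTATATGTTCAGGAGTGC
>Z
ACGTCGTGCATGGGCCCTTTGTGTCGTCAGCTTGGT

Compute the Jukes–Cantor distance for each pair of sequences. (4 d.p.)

X–Y: 11/36 sites differ → p ≈ 0.305556, d = −0.75 ln(1 − 0.407408) = 0.392437 ≈ 0.3924.
X–Z: 7/36 sites differ → p ≈ 0.194444, d = −0.75 ln(1 − 0.259259) = 0.225078 ≈ 0.2251.
Y–Z: 15/36 sites differ → p ≈ 0.416667, d = −0.75 ln(1 − 0.555556) = 0.608198 ≈ 0.6082.

d(X,Y) = 0.3924, d(X,Z) = 0.2251, d(Y,Z) = 0.6082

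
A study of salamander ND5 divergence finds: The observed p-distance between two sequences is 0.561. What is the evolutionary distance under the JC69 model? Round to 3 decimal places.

d = −(3/4) ln(1 − 4p/3) = −0.75 ln(1 − 0.748) = −0.75 ln(0.252)
  = −0.75 × (-1.378326) = 1.033745 substitutions/site.

1.034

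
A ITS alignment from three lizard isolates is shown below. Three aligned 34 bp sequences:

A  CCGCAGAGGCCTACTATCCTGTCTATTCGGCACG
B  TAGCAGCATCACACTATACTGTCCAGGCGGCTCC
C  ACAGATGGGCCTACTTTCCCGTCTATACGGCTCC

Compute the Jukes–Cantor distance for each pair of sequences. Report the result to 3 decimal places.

A–B: 13/34 sites differ → p ≈ 0.382353, d = −0.75 ln(1 − 0.509804) = 0.534712 ≈ 0.535.
A–C: 10/34 sites differ → p ≈ 0.294118, d = −0.75 ln(1 − 0.392157) = 0.373379 ≈ 0.373.
B–C: 16/34 sites differ → p ≈ 0.470588, d = −0.75 ln(1 − 0.627451) = 0.740540 ≈ 0.741.

d(A,B) = 0.535, d(A,C) = 0.373, d(B,C) = 0.741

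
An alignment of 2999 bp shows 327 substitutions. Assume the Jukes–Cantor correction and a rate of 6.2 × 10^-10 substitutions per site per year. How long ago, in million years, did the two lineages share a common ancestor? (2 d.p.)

95.02

p = 327/2999 ≈ 0.109036.
d = −(3/4) ln(1 − 4p/3) = −0.75 ln(1 − 0.145381) = −0.75 ln(0.854619)
  = −0.75 × (-0.157100) = 0.117825 substitutions/site.
Under a molecular clock d = 2μt, so t = d/(2μ) = 0.117825 / (2 × 6.2 × 10^-10) = 95.02 million years.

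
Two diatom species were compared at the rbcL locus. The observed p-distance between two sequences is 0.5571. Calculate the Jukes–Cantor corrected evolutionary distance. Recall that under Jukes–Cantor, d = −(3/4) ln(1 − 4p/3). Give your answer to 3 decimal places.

d = −(3/4) ln(1 − 4p/3) = −0.75 ln(1 − 0.7428) = −0.75 ln(0.2572)
  = −0.75 × (-1.357901) = 1.018426 substitutions/site.

1.018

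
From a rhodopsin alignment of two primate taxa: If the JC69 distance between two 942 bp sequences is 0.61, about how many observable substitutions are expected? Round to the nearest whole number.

Invert JC69: p = (3/4)(1 − e^(−4d/3)) = 0.75 × (1 − e^(-0.813333)) = 0.75 × (1 − 0.443378) = 0.417467.
Expected differing sites = pL ≈ 0.417467 × 942 = 393.253914 ≈ 393.

393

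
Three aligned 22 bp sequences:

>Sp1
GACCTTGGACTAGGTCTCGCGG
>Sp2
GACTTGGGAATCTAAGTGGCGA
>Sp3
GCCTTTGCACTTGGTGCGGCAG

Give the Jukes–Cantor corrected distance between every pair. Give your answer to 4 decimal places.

Sp1–Sp2: 10/22 sites differ → p ≈ 0.454545, d = −0.75 ln(1 − 0.60606) = 0.698667 ≈ 0.6987.
Sp1–Sp3: 8/22 sites differ → p ≈ 0.363636, d = −0.75 ln(1 − 0.484848) = 0.497470 ≈ 0.4975.
Sp2–Sp3: 11/22 sites differ → p = 0.5, d = −0.75 ln(1 − 0.666667) = 0.823960 ≈ 0.8240.

d(Sp1,Sp2) = 0.6987, d(Sp1,Sp3) = 0.4975, d(Sp2,Sp3) = 0.8240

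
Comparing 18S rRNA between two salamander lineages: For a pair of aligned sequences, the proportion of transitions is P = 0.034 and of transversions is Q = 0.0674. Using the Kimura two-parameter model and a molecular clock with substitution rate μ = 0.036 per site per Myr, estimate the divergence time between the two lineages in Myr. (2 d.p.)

1.51

Under the Kimura two-parameter model, d = −½ ln(1 − 2P − Q) − ¼ ln(1 − 2Q).
1 − 2P − Q = 0.8646, giving −½ ln(0.8646) = 0.072744.
1 − 2Q = 0.8652, giving −¼ ln(0.8652) = 0.036199.
d = 0.072744 + 0.036199 = 0.108943.
Under a molecular clock d = 2μt, so t = d/(2μ) = 0.108943 / (2 × 0.036) = 1.51 Myr.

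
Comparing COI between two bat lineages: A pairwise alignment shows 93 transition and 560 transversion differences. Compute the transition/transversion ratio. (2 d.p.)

R = 93/560 = 0.166071… ≈ 0.17 (to 2 d.p.).

0.17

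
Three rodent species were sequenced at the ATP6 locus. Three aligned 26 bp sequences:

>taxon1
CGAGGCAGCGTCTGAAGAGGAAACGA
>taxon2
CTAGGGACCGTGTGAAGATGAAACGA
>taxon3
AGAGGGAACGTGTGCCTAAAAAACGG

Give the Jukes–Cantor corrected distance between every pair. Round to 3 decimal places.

taxon1–taxon2: 5/26 sites differ → p ≈ 0.192308, d = −0.75 ln(1 − 0.256411) = 0.222200 ≈ 0.222.
taxon1–taxon3: 10/26 sites differ → p ≈ 0.384615, d = −0.75 ln(1 − 0.51282) = 0.539341 ≈ 0.539.
taxon2–taxon3: 9/26 sites differ → p ≈ 0.346154, d = −0.75 ln(1 − 0.461539) = 0.464280 ≈ 0.464.

d(taxon1,taxon2) = 0.222, d(taxon1,taxon3) = 0.539, d(taxon2,taxon3) = 0.464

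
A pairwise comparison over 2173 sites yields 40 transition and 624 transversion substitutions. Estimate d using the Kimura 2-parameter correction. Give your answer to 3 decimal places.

P = 40/2173 ≈ 0.018408 and Q = 624/2173 ≈ 0.287161.
Under the Kimura two-parameter model, d = −½ ln(1 − 2P − Q) − ¼ ln(1 − 2Q).
1 − 2P − Q = 0.676023, giving −½ ln(0.676023) = 0.195764.
1 − 2Q = 0.425678, giving −¼ ln(0.425678) = 0.213518.
d = 0.195764 + 0.213518 = 0.409282.

0.409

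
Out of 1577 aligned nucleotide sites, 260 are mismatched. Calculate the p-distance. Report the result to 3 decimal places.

0.165

p = 260/1577 = 0.164870… ≈ 0.165 (to 3 d.p.).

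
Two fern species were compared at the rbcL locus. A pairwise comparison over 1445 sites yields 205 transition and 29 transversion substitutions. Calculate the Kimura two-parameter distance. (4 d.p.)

P = 205/1445 ≈ 0.141869 and Q = 29/1445 ≈ 0.020069.
Under the Kimura two-parameter model, d = −½ ln(1 − 2P − Q) − ¼ ln(1 − 2Q).
1 − 2P − Q = 0.696193, giving −½ ln(0.696193) = 0.181064.
1 − 2Q = 0.959862, giving −¼ ln(0.959862) = 0.010241.
d = 0.181064 + 0.010241 = 0.191305.

0.1913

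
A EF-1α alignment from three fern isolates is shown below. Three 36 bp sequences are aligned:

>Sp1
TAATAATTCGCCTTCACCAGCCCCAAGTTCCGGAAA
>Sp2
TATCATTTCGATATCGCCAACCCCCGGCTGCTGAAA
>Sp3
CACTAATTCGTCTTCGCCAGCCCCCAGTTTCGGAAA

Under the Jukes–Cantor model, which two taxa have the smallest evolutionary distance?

Sp1–Sp2: 13/36 differ, p = 0.361, d = 0.493.
Sp1–Sp3: 6/36 differ, p = 0.167, d = 0.188.
Sp2–Sp3: 12/36 differ, p = 0.333, d = 0.441.
The smallest distance is between Sp1 and Sp3.

Sp1 and Sp3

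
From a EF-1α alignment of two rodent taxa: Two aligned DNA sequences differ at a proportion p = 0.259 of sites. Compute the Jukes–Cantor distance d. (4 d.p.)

0.3177

d = −(3/4) ln(1 − 4p/3) = −0.75 ln(1 − 0.345333) = −0.75 ln(0.654667)
  = −0.75 × (-0.423629) = 0.317722 substitutions/site.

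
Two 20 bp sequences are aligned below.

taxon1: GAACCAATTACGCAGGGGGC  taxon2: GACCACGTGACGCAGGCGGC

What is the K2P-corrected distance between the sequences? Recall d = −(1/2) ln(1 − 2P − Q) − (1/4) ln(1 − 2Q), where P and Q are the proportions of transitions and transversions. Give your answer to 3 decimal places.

0.389

Of 20 sites, 1 differences are transitions and 5 are transversions, so P = 1/20 = 0.05 and Q = 5/20 = 0.25.
Under the Kimura two-parameter model, d = −½ ln(1 − 2P − Q) − ¼ ln(1 − 2Q).
1 − 2P − Q = 0.65, giving −½ ln(0.65) = 0.215391.
1 − 2Q = 0.5, giving −¼ ln(0.5) = 0.173287.
d = 0.215391 + 0.173287 = 0.388678.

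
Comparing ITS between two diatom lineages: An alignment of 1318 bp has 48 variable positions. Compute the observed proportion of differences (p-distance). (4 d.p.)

0.0364

p = 48/1318 = 0.036418… ≈ 0.0364 (to 4 d.p.).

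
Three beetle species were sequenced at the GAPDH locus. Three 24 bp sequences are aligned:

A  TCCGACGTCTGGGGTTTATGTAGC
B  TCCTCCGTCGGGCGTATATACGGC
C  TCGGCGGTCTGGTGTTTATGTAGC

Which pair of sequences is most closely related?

A–B: 8/24 differ, p = 0.333, d = 0.441.
A–C: 4/24 differ, p = 0.167, d = 0.188.
B–C: 9/24 differ, p = 0.375, d = 0.520.
The smallest distance is between A and C.

A and C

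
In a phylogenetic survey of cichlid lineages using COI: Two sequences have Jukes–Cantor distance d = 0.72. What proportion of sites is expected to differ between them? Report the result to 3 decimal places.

p = (3/4)(1 − e^(−4d/3)) = 0.75 × (1 − e^(-0.96)) = 0.75 × (1 − 0.382893) = 0.462830.

0.463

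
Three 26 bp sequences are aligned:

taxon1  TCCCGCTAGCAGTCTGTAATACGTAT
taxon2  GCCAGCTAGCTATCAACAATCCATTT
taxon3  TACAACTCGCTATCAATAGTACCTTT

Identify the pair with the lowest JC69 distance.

taxon1–taxon2: 10/26 differ, p = 0.385, d = 0.539.
taxon1–taxon3: 11/26 differ, p = 0.423, d = 0.623.
taxon2–taxon3: 8/26 differ, p = 0.308, d = 0.396.
The smallest distance is between taxon2 and taxon3.

taxon2 and taxon3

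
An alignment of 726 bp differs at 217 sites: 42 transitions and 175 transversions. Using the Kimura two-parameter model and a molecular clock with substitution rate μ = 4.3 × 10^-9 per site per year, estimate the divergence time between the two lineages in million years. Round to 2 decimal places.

P = 42/726 ≈ 0.057851 and Q = 175/726 ≈ 0.241047.
Under the Kimura two-parameter model, d = −½ ln(1 − 2P − Q) − ¼ ln(1 − 2Q).
1 − 2P − Q = 0.643251, giving −½ ln(0.643251) = 0.220610.
1 − 2Q = 0.517906, giving −¼ ln(0.517906) = 0.164490.
d = 0.220610 + 0.164490 = 0.385100.
Under a molecular clock d = 2μt, so t = d/(2μ) = 0.385100 / (2 × 4.3 × 10^-9) = 44.78 million years.

44.78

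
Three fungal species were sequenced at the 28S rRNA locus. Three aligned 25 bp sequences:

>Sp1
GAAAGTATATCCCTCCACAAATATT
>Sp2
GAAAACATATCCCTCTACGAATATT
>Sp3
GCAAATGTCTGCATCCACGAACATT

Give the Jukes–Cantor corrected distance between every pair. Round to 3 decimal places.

d(Sp1,Sp2) = 0.180, d(Sp1,Sp3) = 0.417, d(Sp2,Sp3) = 0.417

Sp1–Sp2: 4/25 sites differ → p = 0.16, d = −0.75 ln(1 − 0.213333) = 0.179963 ≈ 0.180.
Sp1–Sp3: 8/25 sites differ → p = 0.32, d = −0.75 ln(1 − 0.426667) = 0.417216 ≈ 0.417.
Sp2–Sp3: 8/25 sites differ → p = 0.32, d = −0.75 ln(1 − 0.426667) = 0.417216 ≈ 0.417.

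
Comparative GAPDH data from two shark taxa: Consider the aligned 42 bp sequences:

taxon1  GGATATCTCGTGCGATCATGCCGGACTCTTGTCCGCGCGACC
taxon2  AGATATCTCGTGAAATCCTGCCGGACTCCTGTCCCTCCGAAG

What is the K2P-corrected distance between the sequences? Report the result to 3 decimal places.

Of 42 sites, 4 differences are transitions and 6 are transversions, so P = 4/42 ≈ 0.095238 and Q = 6/42 ≈ 0.142857.
Under the Kimura two-parameter model, d = −½ ln(1 − 2P − Q) − ¼ ln(1 − 2Q).
1 − 2P − Q = 0.666667, giving −½ ln(0.666667) = 0.202732.
1 − 2Q = 0.714286, giving −¼ ln(0.714286) = 0.084118.
d = 0.202732 + 0.084118 = 0.286850.

0.287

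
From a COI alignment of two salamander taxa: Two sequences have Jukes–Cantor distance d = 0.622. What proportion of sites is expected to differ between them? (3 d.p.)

0.423

p = (3/4)(1 − e^(−4d/3)) = 0.75 × (1 − e^(-0.829333)) = 0.75 × (1 − 0.436340) = 0.422745.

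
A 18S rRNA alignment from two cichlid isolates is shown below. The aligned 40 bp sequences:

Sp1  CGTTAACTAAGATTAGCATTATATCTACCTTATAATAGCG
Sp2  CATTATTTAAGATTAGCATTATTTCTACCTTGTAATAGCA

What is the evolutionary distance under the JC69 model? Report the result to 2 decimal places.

The sequences differ at 6 of 40 sites (2, 6, 7, 23, 32, 40), so p = 6/40 = 0.15.
d = −(3/4) ln(1 − 4p/3) = −0.75 ln(1 − 0.2) = −0.75 ln(0.8)
  = −0.75 × (-0.223144) = 0.167358 substitutions/site.

0.17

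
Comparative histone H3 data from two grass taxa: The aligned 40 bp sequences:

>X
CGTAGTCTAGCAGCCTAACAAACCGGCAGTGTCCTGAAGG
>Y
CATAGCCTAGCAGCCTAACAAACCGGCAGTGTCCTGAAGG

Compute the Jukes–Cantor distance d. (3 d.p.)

The sequences differ at 2 of 40 sites (2, 6), so p = 2/40 = 0.05.
d = −(3/4) ln(1 − 4p/3) = −0.75 ln(1 − 0.066667) = −0.75 ln(0.933333)
  = −0.75 × (-0.068993) = 0.051745 substitutions/site.

0.052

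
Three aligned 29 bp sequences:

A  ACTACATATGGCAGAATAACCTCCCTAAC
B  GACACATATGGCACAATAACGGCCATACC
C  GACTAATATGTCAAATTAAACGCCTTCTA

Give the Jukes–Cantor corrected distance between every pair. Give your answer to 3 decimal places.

A–B: 8/29 sites differ → p ≈ 0.275862, d = −0.75 ln(1 − 0.367816) = 0.343931 ≈ 0.344.
A–C: 14/29 sites differ → p ≈ 0.482759, d = −0.75 ln(1 − 0.643679) = 0.773942 ≈ 0.774.
B–C: 11/29 sites differ → p ≈ 0.37931, d = −0.75 ln(1 − 0.505747) = 0.528531 ≈ 0.529.

d(A,B) = 0.344, d(A,C) = 0.774, d(B,C) = 0.529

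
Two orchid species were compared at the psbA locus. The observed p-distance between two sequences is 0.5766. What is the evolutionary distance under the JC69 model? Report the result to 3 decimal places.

d = −(3/4) ln(1 − 4p/3) = −0.75 ln(1 − 0.7688) = −0.75 ln(0.2312)
  = −0.75 × (-1.464472) = 1.098354 substitutions/site.

1.098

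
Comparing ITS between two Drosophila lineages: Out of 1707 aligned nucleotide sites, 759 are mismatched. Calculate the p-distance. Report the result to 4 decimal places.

0.4446

p = 759/1707 = 0.444639… ≈ 0.4446 (to 4 d.p.).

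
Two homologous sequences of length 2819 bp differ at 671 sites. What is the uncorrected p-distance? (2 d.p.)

p = 671/2819 = 0.238027… ≈ 0.24 (to 2 d.p.).

0.24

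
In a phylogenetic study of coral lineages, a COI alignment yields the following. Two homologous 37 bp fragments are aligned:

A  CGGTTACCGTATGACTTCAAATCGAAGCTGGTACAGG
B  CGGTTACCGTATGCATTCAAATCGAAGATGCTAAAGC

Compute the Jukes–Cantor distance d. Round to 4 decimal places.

The sequences differ at 6 of 37 sites (14, 15, 28, 31, 34, 37), so p = 6/37 ≈ 0.162162.
d = −(3/4) ln(1 − 4p/3) = −0.75 ln(1 − 0.216216) = −0.75 ln(0.783784)
  = −0.75 × (-0.243622) = 0.182717 substitutions/site.

0.1827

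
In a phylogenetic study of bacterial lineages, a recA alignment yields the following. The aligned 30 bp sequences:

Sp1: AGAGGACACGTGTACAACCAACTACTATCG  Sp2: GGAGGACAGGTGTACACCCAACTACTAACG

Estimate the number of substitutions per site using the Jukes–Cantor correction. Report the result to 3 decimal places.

0.147

The sequences differ at 4 of 30 sites (1, 9, 17, 28), so p = 4/30 ≈ 0.133333.
d = −(3/4) ln(1 − 4p/3) = −0.75 ln(1 − 0.177777) = −0.75 ln(0.822223)
  = −0.75 × (-0.195744) = 0.146808 substitutions/site.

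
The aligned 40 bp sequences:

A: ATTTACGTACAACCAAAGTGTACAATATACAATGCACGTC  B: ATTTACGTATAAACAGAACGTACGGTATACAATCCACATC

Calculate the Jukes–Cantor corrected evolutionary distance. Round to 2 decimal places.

The sequences differ at 9 of 40 sites (10, 13, 16, 18, 19, 24, 25, 34, 38), so p = 9/40 = 0.225.
d = −(3/4) ln(1 − 4p/3) = −0.75 ln(1 − 0.3) = −0.75 ln(0.7)
  = −0.75 × (-0.356675) = 0.267506 substitutions/site.

0.27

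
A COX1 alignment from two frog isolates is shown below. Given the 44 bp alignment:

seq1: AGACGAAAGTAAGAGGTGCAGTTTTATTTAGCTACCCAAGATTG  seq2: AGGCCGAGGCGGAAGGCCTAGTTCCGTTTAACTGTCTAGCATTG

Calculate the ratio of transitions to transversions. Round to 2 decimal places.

5.67

Transitions are A↔G and C↔T; transversions are all other mismatches.
Transitions: 17. Transversions: 3.
R = 17/3 = 5.666666… ≈ 5.67 (to 2 d.p.).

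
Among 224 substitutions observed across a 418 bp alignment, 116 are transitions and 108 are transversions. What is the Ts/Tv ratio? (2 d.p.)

R = 116/108 = 1.074074… ≈ 1.07 (to 2 d.p.).

1.07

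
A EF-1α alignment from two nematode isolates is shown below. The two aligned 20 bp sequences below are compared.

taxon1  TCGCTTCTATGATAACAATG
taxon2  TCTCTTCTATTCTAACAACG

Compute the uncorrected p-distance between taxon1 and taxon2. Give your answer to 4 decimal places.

The sequences differ at 4 of 20 positions (sites 3, 11, 12, 19).
p = 4/20 = 0.2000.

0.2000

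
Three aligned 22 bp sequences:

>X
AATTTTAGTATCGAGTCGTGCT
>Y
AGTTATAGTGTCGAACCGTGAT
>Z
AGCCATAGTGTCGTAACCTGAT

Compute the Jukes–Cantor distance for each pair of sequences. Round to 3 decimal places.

d(X,Y) = 0.339, d(X,Z) = 0.699, d(Y,Z) = 0.271

X–Y: 6/22 sites differ → p ≈ 0.272727, d = −0.75 ln(1 − 0.363636) = 0.338988 ≈ 0.339.
X–Z: 10/22 sites differ → p ≈ 0.454545, d = −0.75 ln(1 − 0.60606) = 0.698667 ≈ 0.699.
Y–Z: 5/22 sites differ → p ≈ 0.227273, d = −0.75 ln(1 − 0.303031) = 0.270761 ≈ 0.271.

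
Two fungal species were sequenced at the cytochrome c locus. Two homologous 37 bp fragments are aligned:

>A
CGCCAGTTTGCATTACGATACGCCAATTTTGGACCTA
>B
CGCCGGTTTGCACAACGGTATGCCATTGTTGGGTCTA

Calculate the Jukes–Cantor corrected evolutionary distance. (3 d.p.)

The sequences differ at 9 of 37 sites (5, 13, 14, 18, 21, 26, 28, 33, 34), so p = 9/37 ≈ 0.243243.
d = −(3/4) ln(1 − 4p/3) = −0.75 ln(1 − 0.324324) = −0.75 ln(0.675676)
  = −0.75 × (-0.392042) = 0.294032 substitutions/site.

0.294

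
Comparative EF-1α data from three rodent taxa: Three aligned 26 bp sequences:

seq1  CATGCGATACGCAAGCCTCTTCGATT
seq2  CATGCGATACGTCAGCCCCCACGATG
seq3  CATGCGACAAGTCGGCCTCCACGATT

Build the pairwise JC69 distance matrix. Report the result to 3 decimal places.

seq1–seq2: 6/26 sites differ → p ≈ 0.230769, d = −0.75 ln(1 − 0.307692) = 0.275793 ≈ 0.276.
seq1–seq3: 7/26 sites differ → p ≈ 0.269231, d = −0.75 ln(1 − 0.358975) = 0.333515 ≈ 0.334.
seq2–seq3: 5/26 sites differ → p ≈ 0.192308, d = −0.75 ln(1 − 0.256411) = 0.222200 ≈ 0.222.

d(seq1,seq2) = 0.276, d(seq1,seq3) = 0.334, d(seq2,seq3) = 0.222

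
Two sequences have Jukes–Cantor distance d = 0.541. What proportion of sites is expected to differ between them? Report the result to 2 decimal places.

0.39

p = (3/4)(1 − e^(−4d/3)) = 0.75 × (1 − e^(-0.721333)) = 0.75 × (1 − 0.486104) = 0.385422.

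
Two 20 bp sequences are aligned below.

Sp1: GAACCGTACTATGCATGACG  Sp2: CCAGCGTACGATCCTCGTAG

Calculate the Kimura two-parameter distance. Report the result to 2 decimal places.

0.75

Of 20 sites, 1 differences are transitions and 8 are transversions, so P = 1/20 = 0.05 and Q = 8/20 = 0.4.
Under the Kimura two-parameter model, d = −½ ln(1 − 2P − Q) − ¼ ln(1 − 2Q).
1 − 2P − Q = 0.5, giving −½ ln(0.5) = 0.346574.
1 − 2Q = 0.2, giving −¼ ln(0.2) = 0.402359.
d = 0.346574 + 0.402359 = 0.748933.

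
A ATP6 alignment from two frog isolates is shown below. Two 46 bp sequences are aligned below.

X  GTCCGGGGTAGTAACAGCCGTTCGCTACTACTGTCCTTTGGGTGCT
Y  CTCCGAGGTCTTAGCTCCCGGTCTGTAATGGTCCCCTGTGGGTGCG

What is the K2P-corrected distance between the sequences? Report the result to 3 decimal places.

0.513

Of 46 sites, 4 differences are transitions and 13 are transversions, so P = 4/46 ≈ 0.086957 and Q = 13/46 ≈ 0.282609.
Under the Kimura two-parameter model, d = −½ ln(1 − 2P − Q) − ¼ ln(1 − 2Q).
1 − 2P − Q = 0.543477, giving −½ ln(0.543477) = 0.304884.
1 − 2Q = 0.434782, giving −¼ ln(0.434782) = 0.208228.
d = 0.304884 + 0.208228 = 0.513112.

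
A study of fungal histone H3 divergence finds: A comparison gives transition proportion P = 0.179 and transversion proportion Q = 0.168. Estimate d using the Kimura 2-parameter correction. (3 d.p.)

Under the Kimura two-parameter model, d = −½ ln(1 − 2P − Q) − ¼ ln(1 − 2Q).
1 − 2P − Q = 0.474, giving −½ ln(0.474) = 0.373274.
1 − 2Q = 0.664, giving −¼ ln(0.664) = 0.102368.
d = 0.373274 + 0.102368 = 0.475642.

0.476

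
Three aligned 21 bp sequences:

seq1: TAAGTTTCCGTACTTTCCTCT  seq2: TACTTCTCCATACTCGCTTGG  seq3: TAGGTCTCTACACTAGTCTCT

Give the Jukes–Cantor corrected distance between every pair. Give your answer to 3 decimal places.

seq1–seq2: 9/21 sites differ → p ≈ 0.428571, d = −0.75 ln(1 − 0.571428) = 0.635472 ≈ 0.635.
seq1–seq3: 8/21 sites differ → p ≈ 0.380952, d = −0.75 ln(1 − 0.507936) = 0.531860 ≈ 0.532.
seq2–seq3: 9/21 sites differ → p ≈ 0.428571, d = −0.75 ln(1 − 0.571428) = 0.635472 ≈ 0.635.

d(seq1,seq2) = 0.635, d(seq1,seq3) = 0.532, d(seq2,seq3) = 0.635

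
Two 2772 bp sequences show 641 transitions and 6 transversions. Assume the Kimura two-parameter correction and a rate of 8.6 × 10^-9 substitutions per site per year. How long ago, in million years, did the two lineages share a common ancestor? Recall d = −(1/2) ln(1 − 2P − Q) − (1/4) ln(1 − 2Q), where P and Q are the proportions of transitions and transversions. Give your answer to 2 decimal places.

P = 641/2772 ≈ 0.231241 and Q = 6/2772 ≈ 0.002165.
Under the Kimura two-parameter model, d = −½ ln(1 − 2P − Q) − ¼ ln(1 − 2Q).
1 − 2P − Q = 0.535353, giving −½ ln(0.535353) = 0.312414.
1 − 2Q = 0.99567, giving −¼ ln(0.99567) = 0.001085.
d = 0.312414 + 0.001085 = 0.313499.
Under a molecular clock d = 2μt, so t = d/(2μ) = 0.313499 / (2 × 8.6 × 10^-9) = 18.23 million years.

18.23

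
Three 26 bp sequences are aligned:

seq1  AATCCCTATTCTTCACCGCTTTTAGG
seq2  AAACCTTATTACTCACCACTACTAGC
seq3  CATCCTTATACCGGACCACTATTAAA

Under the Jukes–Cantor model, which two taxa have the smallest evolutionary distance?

seq1–seq2: 8/26 differ, p = 0.308, d = 0.396.
seq1–seq3: 10/26 differ, p = 0.385, d = 0.539.
seq2–seq3: 9/26 differ, p = 0.346, d = 0.464.
The smallest distance is between seq1 and seq2.

seq1 and seq2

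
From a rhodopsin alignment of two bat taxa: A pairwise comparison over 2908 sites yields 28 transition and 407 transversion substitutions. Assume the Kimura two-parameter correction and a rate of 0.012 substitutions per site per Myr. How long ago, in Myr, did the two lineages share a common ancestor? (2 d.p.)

7.03

P = 28/2908 ≈ 0.009629 and Q = 407/2908 ≈ 0.139959.
Under the Kimura two-parameter model, d = −½ ln(1 − 2P − Q) − ¼ ln(1 − 2Q).
1 − 2P − Q = 0.840783, giving −½ ln(0.840783) = 0.086711.
1 − 2Q = 0.720082, giving −¼ ln(0.720082) = 0.082098.
d = 0.086711 + 0.082098 = 0.168809.
Under a molecular clock d = 2μt, so t = d/(2μ) = 0.168809 / (2 × 0.012) = 7.03 Myr.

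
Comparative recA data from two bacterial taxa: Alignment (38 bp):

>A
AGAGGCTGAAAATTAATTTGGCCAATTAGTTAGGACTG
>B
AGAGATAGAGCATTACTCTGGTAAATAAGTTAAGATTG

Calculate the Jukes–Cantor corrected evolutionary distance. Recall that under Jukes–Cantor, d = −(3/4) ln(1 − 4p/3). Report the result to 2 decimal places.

0.41

The sequences differ at 12 of 38 sites, so p = 12/38 ≈ 0.315789.
d = −(3/4) ln(1 − 4p/3) = −0.75 ln(1 − 0.421052) = −0.75 ln(0.578948)
  = −0.75 × (-0.546543) = 0.409907 substitutions/site.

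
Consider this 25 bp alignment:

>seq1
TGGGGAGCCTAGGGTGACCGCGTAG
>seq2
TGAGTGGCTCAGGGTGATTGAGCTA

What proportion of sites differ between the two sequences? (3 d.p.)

The sequences differ at 11 of 25 positions.
p = 11/25 = 0.440.

0.440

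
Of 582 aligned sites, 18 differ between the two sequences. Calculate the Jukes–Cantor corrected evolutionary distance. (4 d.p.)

p = 18/582 ≈ 0.030928.
d = −(3/4) ln(1 − 4p/3) = −0.75 ln(1 − 0.041237) = −0.75 ln(0.958763)
  = −0.75 × (-0.042111) = 0.031583 substitutions/site.

0.0316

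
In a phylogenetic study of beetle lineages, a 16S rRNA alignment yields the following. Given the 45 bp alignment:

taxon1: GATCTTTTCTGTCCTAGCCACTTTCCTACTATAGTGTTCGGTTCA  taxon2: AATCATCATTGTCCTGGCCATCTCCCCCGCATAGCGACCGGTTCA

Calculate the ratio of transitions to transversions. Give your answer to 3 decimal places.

2.200

Transitions are A↔G and C↔T; transversions are all other mismatches.
Transitions: 11. Transversions: 5.
R = 11/5 = 2.200.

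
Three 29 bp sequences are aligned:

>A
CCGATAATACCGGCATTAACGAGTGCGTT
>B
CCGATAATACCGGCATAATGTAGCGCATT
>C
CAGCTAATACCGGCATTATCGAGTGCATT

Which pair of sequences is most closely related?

A–B: 6/29 differ, p = 0.207, d = 0.242.
A–C: 4/29 differ, p = 0.138, d = 0.152.
B–C: 6/29 differ, p = 0.207, d = 0.242.
The smallest distance is between A and C.

A and C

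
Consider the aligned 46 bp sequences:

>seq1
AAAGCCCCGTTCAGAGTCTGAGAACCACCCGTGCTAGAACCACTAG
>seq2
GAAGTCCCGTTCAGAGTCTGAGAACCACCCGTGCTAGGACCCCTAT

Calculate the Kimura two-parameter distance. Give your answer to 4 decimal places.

Of 46 sites, 3 differences are transitions and 2 are transversions, so P = 3/46 ≈ 0.065217 and Q = 2/46 ≈ 0.043478.
Under the Kimura two-parameter model, d = −½ ln(1 − 2P − Q) − ¼ ln(1 − 2Q).
1 − 2P − Q = 0.826088, giving −½ ln(0.826088) = 0.095527.
1 − 2Q = 0.913044, giving −¼ ln(0.913044) = 0.022743.
d = 0.095527 + 0.022743 = 0.118270.

0.1183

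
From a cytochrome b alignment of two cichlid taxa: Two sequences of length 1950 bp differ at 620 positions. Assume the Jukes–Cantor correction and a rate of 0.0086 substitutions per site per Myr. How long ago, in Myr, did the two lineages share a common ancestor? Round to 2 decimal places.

24.05

p = 620/1950 ≈ 0.317949.
d = −(3/4) ln(1 − 4p/3) = −0.75 ln(1 − 0.423932) = −0.75 ln(0.576068)
  = −0.75 × (-0.551530) = 0.413648 substitutions/site.
Under a molecular clock d = 2μt, so t = d/(2μ) = 0.413648 / (2 × 0.0086) = 24.05 Myr.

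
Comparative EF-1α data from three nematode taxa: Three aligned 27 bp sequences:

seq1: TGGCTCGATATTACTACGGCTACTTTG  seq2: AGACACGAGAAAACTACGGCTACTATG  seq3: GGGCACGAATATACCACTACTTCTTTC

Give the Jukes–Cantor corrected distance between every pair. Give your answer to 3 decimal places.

seq1–seq2: 7/27 sites differ → p ≈ 0.259259, d = −0.75 ln(1 − 0.345679) = 0.318118 ≈ 0.318.
seq1–seq3: 10/27 sites differ → p ≈ 0.37037, d = −0.75 ln(1 − 0.493827) = 0.510658 ≈ 0.511.
seq2–seq3: 11/27 sites differ → p ≈ 0.407407, d = −0.75 ln(1 − 0.543209) = 0.587647 ≈ 0.588.

d(seq1,seq2) = 0.318, d(seq1,seq3) = 0.511, d(seq2,seq3) = 0.588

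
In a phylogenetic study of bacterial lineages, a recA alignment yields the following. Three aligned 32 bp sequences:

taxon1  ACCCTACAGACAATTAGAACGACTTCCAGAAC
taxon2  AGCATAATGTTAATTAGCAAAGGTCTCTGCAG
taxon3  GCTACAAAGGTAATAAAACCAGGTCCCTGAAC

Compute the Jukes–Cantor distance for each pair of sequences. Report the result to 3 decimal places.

d(taxon1,taxon2) = 0.824, d(taxon1,taxon3) = 0.736, d(taxon2,taxon3) = 0.657

taxon1–taxon2: 16/32 sites differ → p = 0.5, d = −0.75 ln(1 − 0.666667) = 0.823960 ≈ 0.824.
taxon1–taxon3: 15/32 sites differ → p = 0.46875, d = −0.75 ln(1 − 0.625) = 0.735622 ≈ 0.736.
taxon2–taxon3: 14/32 sites differ → p = 0.4375, d = −0.75 ln(1 − 0.583333) = 0.656601 ≈ 0.657.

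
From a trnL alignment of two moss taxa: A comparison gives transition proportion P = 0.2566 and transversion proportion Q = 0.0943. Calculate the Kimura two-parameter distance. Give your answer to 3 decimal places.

Under the Kimura two-parameter model, d = −½ ln(1 − 2P − Q) − ¼ ln(1 − 2Q).
1 − 2P − Q = 0.3925, giving −½ ln(0.3925) = 0.467609.
1 − 2Q = 0.8114, giving −¼ ln(0.8114) = 0.052249.
d = 0.467609 + 0.052249 = 0.519858.

0.520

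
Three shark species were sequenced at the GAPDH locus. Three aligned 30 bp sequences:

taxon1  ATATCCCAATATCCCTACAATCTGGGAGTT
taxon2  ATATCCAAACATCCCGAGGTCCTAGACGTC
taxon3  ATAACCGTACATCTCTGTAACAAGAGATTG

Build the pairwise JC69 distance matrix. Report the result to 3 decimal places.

taxon1–taxon2: 11/30 sites differ → p ≈ 0.366667, d = −0.75 ln(1 − 0.488889) = 0.503376 ≈ 0.503.
taxon1–taxon3: 13/30 sites differ → p ≈ 0.433333, d = −0.75 ln(1 − 0.577777) = 0.646666 ≈ 0.647.
taxon2–taxon3: 17/30 sites differ → p ≈ 0.566667, d = −0.75 ln(1 − 0.755556) = 1.056577 ≈ 1.057.

d(taxon1,taxon2) = 0.503, d(taxon1,taxon3) = 0.647, d(taxon2,taxon3) = 1.057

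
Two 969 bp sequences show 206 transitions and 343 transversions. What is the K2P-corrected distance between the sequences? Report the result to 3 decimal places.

P = 206/969 ≈ 0.21259 and Q = 343/969 ≈ 0.353973.
Under the Kimura two-parameter model, d = −½ ln(1 − 2P − Q) − ¼ ln(1 − 2Q).
1 − 2P − Q = 0.220847, giving −½ ln(0.220847) = 0.755143.
1 − 2Q = 0.292054, giving −¼ ln(0.292054) = 0.307704.
d = 0.755143 + 0.307704 = 1.062847.

1.063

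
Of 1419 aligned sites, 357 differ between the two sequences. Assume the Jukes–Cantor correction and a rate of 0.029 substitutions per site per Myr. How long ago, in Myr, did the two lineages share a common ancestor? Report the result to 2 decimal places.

p = 357/1419 ≈ 0.251586.
d = −(3/4) ln(1 − 4p/3) = −0.75 ln(1 − 0.335448) = −0.75 ln(0.664552)
  = −0.75 × (-0.408642) = 0.306482 substitutions/site.
Under a molecular clock d = 2μt, so t = d/(2μ) = 0.306482 / (2 × 0.029) = 5.28 Myr.

5.28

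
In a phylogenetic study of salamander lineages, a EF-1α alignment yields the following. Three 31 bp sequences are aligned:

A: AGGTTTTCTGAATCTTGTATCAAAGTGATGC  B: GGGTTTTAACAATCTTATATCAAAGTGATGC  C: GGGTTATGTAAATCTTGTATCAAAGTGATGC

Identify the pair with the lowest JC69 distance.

A–B: 5/31 differ, p = 0.161, d = 0.182.
A–C: 4/31 differ, p = 0.129, d = 0.142.
B–C: 5/31 differ, p = 0.161, d = 0.182.
The smallest distance is between A and C.

A and C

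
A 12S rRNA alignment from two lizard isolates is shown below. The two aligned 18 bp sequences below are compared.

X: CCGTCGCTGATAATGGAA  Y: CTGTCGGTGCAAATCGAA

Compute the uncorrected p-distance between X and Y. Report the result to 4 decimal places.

The sequences differ at 5 of 18 positions (sites 2, 7, 10, 11, 15).
p = 5/18 = 0.277777… ≈ 0.2778 (to 4 d.p.).

0.2778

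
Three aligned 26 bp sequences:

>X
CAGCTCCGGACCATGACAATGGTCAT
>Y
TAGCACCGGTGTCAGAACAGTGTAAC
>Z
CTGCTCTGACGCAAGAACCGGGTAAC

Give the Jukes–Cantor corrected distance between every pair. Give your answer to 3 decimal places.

X–Y: 13/26 sites differ → p = 0.5, d = −0.75 ln(1 − 0.666667) = 0.823960 ≈ 0.824.
X–Z: 12/26 sites differ → p ≈ 0.461538, d = −0.75 ln(1 − 0.615384) = 0.716632 ≈ 0.717.
Y–Z: 10/26 sites differ → p ≈ 0.384615, d = −0.75 ln(1 − 0.51282) = 0.539341 ≈ 0.539.

d(X,Y) = 0.824, d(X,Z) = 0.717, d(Y,Z) = 0.539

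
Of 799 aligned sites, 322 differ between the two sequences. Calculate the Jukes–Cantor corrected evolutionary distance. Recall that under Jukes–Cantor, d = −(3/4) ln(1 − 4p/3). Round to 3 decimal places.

0.578

p = 322/799 ≈ 0.403004.
d = −(3/4) ln(1 − 4p/3) = −0.75 ln(1 − 0.537339) = −0.75 ln(0.462661)
  = −0.75 × (-0.770761) = 0.578071 substitutions/site.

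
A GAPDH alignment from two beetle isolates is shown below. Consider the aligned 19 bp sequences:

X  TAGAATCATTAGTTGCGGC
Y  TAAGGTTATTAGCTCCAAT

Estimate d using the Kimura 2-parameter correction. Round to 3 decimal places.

1.153

Of 19 sites, 8 differences are transitions and 1 are transversions, so P = 8/19 ≈ 0.421053 and Q = 1/19 ≈ 0.052632.
Under the Kimura two-parameter model, d = −½ ln(1 − 2P − Q) − ¼ ln(1 − 2Q).
1 − 2P − Q = 0.105262, giving −½ ln(0.105262) = 1.125651.
1 − 2Q = 0.894736, giving −¼ ln(0.894736) = 0.027807.
d = 1.125651 + 0.027807 = 1.153458.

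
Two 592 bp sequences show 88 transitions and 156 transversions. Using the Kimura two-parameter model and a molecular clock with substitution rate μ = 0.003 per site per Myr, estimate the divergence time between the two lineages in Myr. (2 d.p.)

P = 88/592 ≈ 0.148649 and Q = 156/592 ≈ 0.263514.
Under the Kimura two-parameter model, d = −½ ln(1 − 2P − Q) − ¼ ln(1 − 2Q).
1 − 2P − Q = 0.439188, giving −½ ln(0.439188) = 0.411414.
1 − 2Q = 0.472972, giving −¼ ln(0.472972) = 0.187180.
d = 0.411414 + 0.187180 = 0.598594.
Under a molecular clock d = 2μt, so t = d/(2μ) = 0.598594 / (2 × 0.003) = 99.77 Myr.

99.77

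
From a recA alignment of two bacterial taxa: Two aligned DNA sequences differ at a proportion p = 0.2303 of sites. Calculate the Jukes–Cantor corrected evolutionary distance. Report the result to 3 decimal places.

0.275

d = −(3/4) ln(1 − 4p/3) = −0.75 ln(1 − 0.307067) = −0.75 ln(0.692933)
  = −0.75 × (-0.366822) = 0.275117 substitutions/site.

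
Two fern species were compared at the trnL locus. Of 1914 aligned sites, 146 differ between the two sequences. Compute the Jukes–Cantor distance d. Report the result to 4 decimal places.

p = 146/1914 ≈ 0.07628.
d = −(3/4) ln(1 − 4p/3) = −0.75 ln(1 − 0.101707) = −0.75 ln(0.898293)
  = −0.75 × (-0.107259) = 0.080444 substitutions/site.

0.0804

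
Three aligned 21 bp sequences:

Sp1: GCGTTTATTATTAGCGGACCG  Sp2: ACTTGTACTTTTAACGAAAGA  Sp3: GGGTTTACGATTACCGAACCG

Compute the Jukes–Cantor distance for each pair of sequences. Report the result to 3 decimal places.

Sp1–Sp2: 10/21 sites differ → p ≈ 0.47619, d = −0.75 ln(1 − 0.63492) = 0.755729 ≈ 0.756.
Sp1–Sp3: 5/21 sites differ → p ≈ 0.238095, d = −0.75 ln(1 − 0.31746) = 0.286451 ≈ 0.286.
Sp2–Sp3: 10/21 sites differ → p ≈ 0.47619, d = −0.75 ln(1 − 0.63492) = 0.755729 ≈ 0.756.

d(Sp1,Sp2) = 0.756, d(Sp1,Sp3) = 0.286, d(Sp2,Sp3) = 0.756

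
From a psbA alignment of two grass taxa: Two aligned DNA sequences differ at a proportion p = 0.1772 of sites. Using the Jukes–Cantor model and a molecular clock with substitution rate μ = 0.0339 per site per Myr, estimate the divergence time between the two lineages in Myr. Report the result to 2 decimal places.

2.98

d = −(3/4) ln(1 − 4p/3) = −0.75 ln(1 − 0.236267) = −0.75 ln(0.763733)
  = −0.75 × (-0.269537) = 0.202153 substitutions/site.
Under a molecular clock d = 2μt, so t = d/(2μ) = 0.202153 / (2 × 0.0339) = 2.98 Myr.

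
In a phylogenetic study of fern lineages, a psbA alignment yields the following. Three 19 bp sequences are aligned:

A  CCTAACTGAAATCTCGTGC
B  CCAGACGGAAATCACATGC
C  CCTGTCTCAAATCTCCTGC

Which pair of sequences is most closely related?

A–B: 5/19 differ, p = 0.263, d = 0.324.
A–C: 4/19 differ, p = 0.211, d = 0.247.
B–C: 6/19 differ, p = 0.316, d = 0.410.
The smallest distance is between A and C.

A and C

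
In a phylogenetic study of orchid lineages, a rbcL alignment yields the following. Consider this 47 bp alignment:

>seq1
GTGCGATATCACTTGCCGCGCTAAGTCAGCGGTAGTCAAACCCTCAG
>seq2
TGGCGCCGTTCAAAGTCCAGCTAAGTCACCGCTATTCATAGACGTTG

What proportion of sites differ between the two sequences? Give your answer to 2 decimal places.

The sequences differ at 22 of 47 positions.
p = 22/47 = 0.468085… ≈ 0.47 (to 2 d.p.).

0.47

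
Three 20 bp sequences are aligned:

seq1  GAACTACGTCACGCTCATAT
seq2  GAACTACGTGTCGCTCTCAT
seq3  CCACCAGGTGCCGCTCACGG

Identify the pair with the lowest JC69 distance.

seq1–seq2: 4/20 differ, p = 0.200, d = 0.233.
seq1–seq3: 9/20 differ, p = 0.450, d = 0.687.
seq2–seq3: 8/20 differ, p = 0.400, d = 0.572.
The smallest distance is between seq1 and seq2.

seq1 and seq2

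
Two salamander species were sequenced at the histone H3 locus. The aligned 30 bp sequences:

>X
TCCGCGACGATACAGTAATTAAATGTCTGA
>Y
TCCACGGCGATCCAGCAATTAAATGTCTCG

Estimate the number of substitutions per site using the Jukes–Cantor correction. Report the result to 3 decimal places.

0.233

The sequences differ at 6 of 30 sites (4, 7, 12, 16, 29, 30), so p = 6/30 = 0.2.
d = −(3/4) ln(1 − 4p/3) = −0.75 ln(1 − 0.266667) = −0.75 ln(0.733333)
  = −0.75 × (-0.310155) = 0.232616 substitutions/site.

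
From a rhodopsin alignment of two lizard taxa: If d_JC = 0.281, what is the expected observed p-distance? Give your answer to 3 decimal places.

p = (3/4)(1 − e^(−4d/3)) = 0.75 × (1 − e^(-0.374667)) = 0.75 × (1 − 0.687518) = 0.234362.

0.234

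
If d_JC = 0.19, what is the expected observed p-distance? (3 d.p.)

p = (3/4)(1 − e^(−4d/3)) = 0.75 × (1 − e^(-0.253333)) = 0.75 × (1 − 0.776209) = 0.167843.

0.168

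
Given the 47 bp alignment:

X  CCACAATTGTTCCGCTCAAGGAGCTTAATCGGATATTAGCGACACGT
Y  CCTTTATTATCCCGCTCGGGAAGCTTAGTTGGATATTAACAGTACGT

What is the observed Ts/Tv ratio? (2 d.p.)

6.00

Transitions are A↔G and C↔T; transversions are all other mismatches.
Transitions: 12. Transversions: 2.
R = 12/2 = 6.00.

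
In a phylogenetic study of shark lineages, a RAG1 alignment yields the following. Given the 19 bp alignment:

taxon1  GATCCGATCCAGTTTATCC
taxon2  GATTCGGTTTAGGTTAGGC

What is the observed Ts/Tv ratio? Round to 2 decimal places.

Transitions are A↔G and C↔T; transversions are all other mismatches.
Transitions: 4. Transversions: 3.
R = 4/3 = 1.333333… ≈ 1.33 (to 2 d.p.).

1.33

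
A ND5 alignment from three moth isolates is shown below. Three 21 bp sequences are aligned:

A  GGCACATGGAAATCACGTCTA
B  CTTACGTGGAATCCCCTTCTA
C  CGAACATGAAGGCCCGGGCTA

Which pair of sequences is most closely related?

A and B

A–B: 8/21 differ, p = 0.381, d = 0.532.
A–C: 9/21 differ, p = 0.429, d = 0.635.
B–C: 9/21 differ, p = 0.429, d = 0.635.
The smallest distance is between A and B.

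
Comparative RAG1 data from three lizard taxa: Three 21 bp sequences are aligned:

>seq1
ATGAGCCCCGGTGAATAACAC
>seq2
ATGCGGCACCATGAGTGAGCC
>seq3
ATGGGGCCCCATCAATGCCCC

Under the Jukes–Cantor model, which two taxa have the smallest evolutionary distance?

seq1–seq2: 9/21 differ, p = 0.429, d = 0.635.
seq1–seq3: 8/21 differ, p = 0.381, d = 0.532.
seq2–seq3: 6/21 differ, p = 0.286, d = 0.360.
The smallest distance is between seq2 and seq3.

seq2 and seq3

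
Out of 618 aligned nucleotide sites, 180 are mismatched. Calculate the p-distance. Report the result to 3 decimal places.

p = 180/618 = 0.291262… ≈ 0.291 (to 3 d.p.).

0.291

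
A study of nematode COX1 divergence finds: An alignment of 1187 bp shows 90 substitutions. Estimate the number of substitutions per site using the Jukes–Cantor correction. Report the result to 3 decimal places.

0.080

p = 90/1187 ≈ 0.075821.
d = −(3/4) ln(1 − 4p/3) = −0.75 ln(1 − 0.101095) = −0.75 ln(0.898905)
  = −0.75 × (-0.106578) = 0.079934 substitutions/site.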